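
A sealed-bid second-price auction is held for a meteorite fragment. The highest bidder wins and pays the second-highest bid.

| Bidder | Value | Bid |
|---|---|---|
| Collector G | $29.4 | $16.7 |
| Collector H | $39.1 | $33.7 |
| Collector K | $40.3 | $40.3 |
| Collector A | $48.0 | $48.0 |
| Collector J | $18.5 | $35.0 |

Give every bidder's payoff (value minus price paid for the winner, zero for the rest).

Payoffs: Collector G $0.0, Collector H $0.0, Collector K $0.0, Collector A $7.7, Collector J $0.0.

Ordered from highest: Collector A $48.0; Collector K $40.3; Collector J $35.0; Collector H $33.7; Collector G $16.7.
Collector A has the top bid and wins; the price is the second-highest bid, $40.3.
Collector A's payoff = $48.0 − $40.3 = $7.7. All other bidders lose, so their payoff is 0.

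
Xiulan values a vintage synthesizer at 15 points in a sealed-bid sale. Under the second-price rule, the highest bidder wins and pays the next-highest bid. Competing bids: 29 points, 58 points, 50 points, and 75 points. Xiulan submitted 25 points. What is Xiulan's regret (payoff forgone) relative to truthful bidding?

The highest competing bid is 75 points.
Bidding truthfully at 15 points: the top bid is 75 points (a rival), so Xiulan loses. Payoff = 0 points.
Bidding 25 points: the top bid is 75 points (a rival), so Xiulan loses. Payoff = 0 points.
Regret = truthful payoff − actual payoff = 0 points − 0 points = 0 points.
The bid only affects whether you win, not the price — here both bids land on the same side of the top rival bid, so the deviation is payoff-neutral.

Payoff forgone: 0 points.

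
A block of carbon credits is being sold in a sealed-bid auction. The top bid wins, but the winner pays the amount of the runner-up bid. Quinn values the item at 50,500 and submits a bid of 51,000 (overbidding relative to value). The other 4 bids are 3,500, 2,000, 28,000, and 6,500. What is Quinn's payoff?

Highest competing bid: 28,000.
Quinn's bid 51,000 is the highest overall, so Quinn wins and pays the second-highest bid, 28,000.
Payoff = value − price = 50,500 − 28,000 = 22,500.

Payoff = 22,500.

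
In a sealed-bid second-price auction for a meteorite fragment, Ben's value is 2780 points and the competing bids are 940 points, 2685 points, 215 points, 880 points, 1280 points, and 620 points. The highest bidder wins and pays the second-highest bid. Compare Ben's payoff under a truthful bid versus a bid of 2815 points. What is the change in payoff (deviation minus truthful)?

The highest competing bid is 2685 points.
Bidding truthfully at 2780 points: Ben has the top bid, wins, and pays the second-highest bid 2685 points. Payoff = 2780 points − 2685 points = 95 points.
Bidding 2815 points: Ben has the top bid, wins, and pays the second-highest bid 2685 points. Payoff = 2780 points − 2685 points = 95 points.
Change = 95 points − 95 points = 0 points.

0 points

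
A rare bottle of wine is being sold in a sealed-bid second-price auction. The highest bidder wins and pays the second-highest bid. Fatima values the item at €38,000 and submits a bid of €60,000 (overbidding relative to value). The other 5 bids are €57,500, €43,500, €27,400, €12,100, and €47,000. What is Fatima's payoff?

Fatima's payoff: -€19,500.

Highest competing bid: €57,500.
Fatima's bid €60,000 is the highest overall, so Fatima wins and pays the second-highest bid, €57,500.
Payoff = value − price = €38,000 − €57,500 = -€19,500.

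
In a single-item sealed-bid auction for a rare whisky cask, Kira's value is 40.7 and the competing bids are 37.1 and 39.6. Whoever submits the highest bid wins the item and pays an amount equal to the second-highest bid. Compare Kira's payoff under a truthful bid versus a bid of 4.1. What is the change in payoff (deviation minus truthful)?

Change in payoff: -1.1.

The highest competing bid is 39.6.
Bidding truthfully at 40.7: Kira has the top bid, wins, and pays the second-highest bid 39.6. Payoff = 40.7 − 39.6 = 1.1.
Bidding 4.1: the top bid is 39.6 (a rival), so Kira loses. Payoff = 0.0.
Change = 0.0 − 1.1 = -1.1.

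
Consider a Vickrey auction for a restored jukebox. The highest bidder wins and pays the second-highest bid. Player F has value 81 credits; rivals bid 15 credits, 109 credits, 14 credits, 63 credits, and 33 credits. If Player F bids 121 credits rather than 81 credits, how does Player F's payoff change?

The highest competing bid is 109 credits.
Bidding truthfully at 81 credits: the top bid is 109 credits (a rival), so Player F loses. Payoff = 0 credits.
Bidding 121 credits: Player F has the top bid, wins, and pays the second-highest bid 109 credits. Payoff = 81 credits − 109 credits = -28 credits.
Change = -28 credits − 0 credits = -28 credits.

Change in payoff: -28 credits.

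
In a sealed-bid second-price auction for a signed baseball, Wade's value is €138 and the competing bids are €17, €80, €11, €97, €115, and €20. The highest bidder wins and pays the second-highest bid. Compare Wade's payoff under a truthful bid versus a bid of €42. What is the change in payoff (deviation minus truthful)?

The highest competing bid is €115.
Bidding truthfully at €138: Wade has the top bid, wins, and pays the second-highest bid €115. Payoff = €138 − €115 = €23.
Bidding €42: the top bid is €115 (a rival), so Wade loses. Payoff = €0.
Change = €0 − €23 = -€23.

Payoff change: -€23.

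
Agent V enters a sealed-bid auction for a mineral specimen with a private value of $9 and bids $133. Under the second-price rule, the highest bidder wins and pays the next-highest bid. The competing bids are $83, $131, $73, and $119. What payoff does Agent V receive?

-$122

Highest competing bid: $131.
Agent V's bid $133 is the highest overall, so Agent V wins and pays the second-highest bid, $131.
Payoff = value − price = $9 − $131 = -$122.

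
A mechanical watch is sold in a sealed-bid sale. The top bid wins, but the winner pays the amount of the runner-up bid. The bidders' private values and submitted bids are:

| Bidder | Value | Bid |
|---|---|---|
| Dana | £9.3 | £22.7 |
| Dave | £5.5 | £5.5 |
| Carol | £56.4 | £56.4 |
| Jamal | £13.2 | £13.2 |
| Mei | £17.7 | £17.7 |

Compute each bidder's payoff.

Ordered from highest: Carol £56.4 > Dana £22.7 > Mei £17.7 > Jamal £13.2 > Dave £5.5.
Carol has the top bid and wins; the price is the second-highest bid, £22.7.
Carol's payoff = £56.4 − £22.7 = £33.7. All other bidders lose, so their payoff is 0.

Payoffs: Dana £0.0, Dave £0.0, Carol £33.7, Jamal £0.0, Mei £0.0.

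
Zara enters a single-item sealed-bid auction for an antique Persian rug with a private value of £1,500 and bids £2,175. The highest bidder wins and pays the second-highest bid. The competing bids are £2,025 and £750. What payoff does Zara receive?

Payoff = -£525.

Highest competing bid: £2,025.
Zara's bid £2,175 is the highest overall, so Zara wins and pays the second-highest bid, £2,025.
Payoff = value − price = £1,500 − £2,025 = -£525.
Overbidding won the item at a price above value — truthful bidding would have avoided this loss.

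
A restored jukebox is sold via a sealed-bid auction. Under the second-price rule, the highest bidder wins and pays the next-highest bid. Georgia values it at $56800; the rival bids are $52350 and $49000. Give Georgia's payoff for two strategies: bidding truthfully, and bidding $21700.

Truthful: $4450; alternative: $0.

The highest competing bid is $52350.
Bidding truthfully at $56800: Georgia has the top bid, wins, and pays the second-highest bid $52350. Payoff = $56800 − $52350 = $4450.
Bidding $21700: the top bid is $52350 (a rival), so Georgia loses. Payoff = $0.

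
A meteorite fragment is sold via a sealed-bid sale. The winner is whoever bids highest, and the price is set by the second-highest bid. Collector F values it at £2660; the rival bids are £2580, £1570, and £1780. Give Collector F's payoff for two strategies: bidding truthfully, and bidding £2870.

(a) £80  (b) £80

The highest competing bid is £2580.
Bidding truthfully at £2660: Collector F has the top bid, wins, and pays the second-highest bid £2580. Payoff = £2660 − £2580 = £80.
Bidding £2870: Collector F has the top bid, wins, and pays the second-highest bid £2580. Payoff = £2660 − £2580 = £80.
The bid only affects whether you win, not the price — here both bids land on the same side of the top rival bid, so the deviation is payoff-neutral.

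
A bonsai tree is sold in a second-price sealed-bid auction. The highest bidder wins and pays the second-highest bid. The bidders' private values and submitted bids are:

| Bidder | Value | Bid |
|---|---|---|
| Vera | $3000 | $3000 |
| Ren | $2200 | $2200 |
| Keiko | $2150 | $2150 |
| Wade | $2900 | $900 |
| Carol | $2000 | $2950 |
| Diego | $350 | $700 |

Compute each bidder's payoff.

Vera $50, Ren $0, Keiko $0, Wade $0, Carol $0, Diego $0.

Ranking the bids: Vera $3000, then Carol $2950, then Ren $2200, then Keiko $2150, then Wade $900, then Diego $700.
Vera has the top bid and wins; the price is the second-highest bid, $2950.
Vera's payoff = $3000 − $2950 = $50. All other bidders lose, so their payoff is 0.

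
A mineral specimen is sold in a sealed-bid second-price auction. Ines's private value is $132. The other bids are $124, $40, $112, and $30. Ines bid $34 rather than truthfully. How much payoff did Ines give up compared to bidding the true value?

$8

The highest competing bid is $124.
Bidding truthfully at $132: Ines has the top bid, wins, and pays the second-highest bid $124. Payoff = $132 − $124 = $8.
Bidding $34: the top bid is $124 (a rival), so Ines loses. Payoff = $0.
Regret = truthful payoff − actual payoff = $8 − $0 = $8.
Deviating from a truthful bid can only lose payoff in a second-price auction — never gain.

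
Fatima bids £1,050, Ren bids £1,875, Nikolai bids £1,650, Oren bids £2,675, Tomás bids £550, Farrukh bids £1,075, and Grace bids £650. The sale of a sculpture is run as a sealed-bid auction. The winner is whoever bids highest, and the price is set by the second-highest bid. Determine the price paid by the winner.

Ranking the bids: Oren £2,675 > Ren £1,875 > Nikolai £1,650 > Farrukh £1,075 > Fatima £1,050 > Grace £650 > Tomás £550.
Oren has the highest bid, so Oren wins.
The second-highest bid is £1,875, so that is what Oren pays.

£1,875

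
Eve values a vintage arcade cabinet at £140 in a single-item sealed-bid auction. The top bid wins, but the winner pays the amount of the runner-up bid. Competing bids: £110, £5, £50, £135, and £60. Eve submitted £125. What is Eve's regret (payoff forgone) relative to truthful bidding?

The highest competing bid is £135.
Bidding truthfully at £140: Eve has the top bid, wins, and pays the second-highest bid £135. Payoff = £140 − £135 = £5.
Bidding £125: the top bid is £135 (a rival), so Eve loses. Payoff = £0.
Regret = truthful payoff − actual payoff = £5 − £0 = £5.

Payoff forgone: £5.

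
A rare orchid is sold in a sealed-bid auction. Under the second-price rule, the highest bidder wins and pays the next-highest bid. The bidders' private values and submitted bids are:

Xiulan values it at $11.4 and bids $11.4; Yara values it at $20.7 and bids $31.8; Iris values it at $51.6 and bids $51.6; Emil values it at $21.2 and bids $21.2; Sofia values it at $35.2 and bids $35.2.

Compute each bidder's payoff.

Sorted high to low: Iris $51.6, then Sofia $35.2, then Yara $31.8, then Emil $21.2, then Xiulan $11.4.
Iris has the top bid and wins; the price is the second-highest bid, $35.2.
Iris's payoff = $51.6 − $35.2 = $16.4. All other bidders lose, so their payoff is 0.

Payoffs: Xiulan $0.0, Yara $0.0, Iris $16.4, Emil $0.0, Sofia $0.0.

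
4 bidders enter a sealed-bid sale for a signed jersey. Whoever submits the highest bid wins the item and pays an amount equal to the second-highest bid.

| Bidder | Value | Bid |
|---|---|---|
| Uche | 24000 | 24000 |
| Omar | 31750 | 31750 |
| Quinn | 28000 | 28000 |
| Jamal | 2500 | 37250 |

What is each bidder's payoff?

Ranking the bids: Jamal 37250 > Omar 31750 > Quinn 28000 > Uche 24000.
Jamal has the top bid and wins; the price is the second-highest bid, 31750.
Jamal's payoff = 2500 − 31750 = -29250. All other bidders lose, so their payoff is 0.

Payoffs: Uche 0, Omar 0, Quinn 0, Jamal -29250.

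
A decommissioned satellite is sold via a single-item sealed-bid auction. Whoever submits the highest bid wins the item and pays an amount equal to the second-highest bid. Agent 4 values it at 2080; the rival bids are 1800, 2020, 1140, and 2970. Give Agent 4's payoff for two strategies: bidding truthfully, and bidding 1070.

Truthful: 0; alternative: 0.

The highest competing bid is 2970.
Bidding truthfully at 2080: the top bid is 2970 (a rival), so Agent 4 loses. Payoff = 0.
Bidding 1070: the top bid is 2970 (a rival), so Agent 4 loses. Payoff = 0.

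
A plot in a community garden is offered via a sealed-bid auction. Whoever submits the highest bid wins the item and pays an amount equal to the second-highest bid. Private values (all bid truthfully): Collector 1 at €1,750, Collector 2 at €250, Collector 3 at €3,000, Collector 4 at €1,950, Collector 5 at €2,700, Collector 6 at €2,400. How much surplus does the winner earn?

Bids in descending order: Collector 3 €3,000 > Collector 5 €2,700 > Collector 6 €2,400 > Collector 4 €1,950 > Collector 1 €1,750 > Collector 2 €250.
Collector 3 wins with the top bid and pays the second-highest, €2,700.
Surplus = €3,000 − €2,700 = €300.

Winner's surplus: €300.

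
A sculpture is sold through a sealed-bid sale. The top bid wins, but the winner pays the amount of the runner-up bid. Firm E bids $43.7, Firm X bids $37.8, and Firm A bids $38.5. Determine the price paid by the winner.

$38.5

Bids in descending order: Firm E $43.7, then Firm A $38.5, then Firm X $37.8.
Firm E has the highest bid, so Firm E wins.
The second-highest bid is $38.5, so that is what Firm E pays.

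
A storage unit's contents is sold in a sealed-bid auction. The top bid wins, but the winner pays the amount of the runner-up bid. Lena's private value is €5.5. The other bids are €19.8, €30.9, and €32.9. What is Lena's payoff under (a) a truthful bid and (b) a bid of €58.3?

The highest competing bid is €32.9.
Bidding truthfully at €5.5: the top bid is €32.9 (a rival), so Lena loses. Payoff = €0.0.
Bidding €58.3: Lena has the top bid, wins, and pays the second-highest bid €32.9. Payoff = €5.5 − €32.9 = -€27.4.
Deviating from a truthful bid can only lose payoff in a second-price auction — never gain.

Truthful: €0.0; alternative: -€27.4.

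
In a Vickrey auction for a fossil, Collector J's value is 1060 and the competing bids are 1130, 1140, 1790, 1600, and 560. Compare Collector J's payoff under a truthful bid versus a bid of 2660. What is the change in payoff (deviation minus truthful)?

The highest competing bid is 1790.
Bidding truthfully at 1060: the top bid is 1790 (a rival), so Collector J loses. Payoff = 0.
Bidding 2660: Collector J has the top bid, wins, and pays the second-highest bid 1790. Payoff = 1060 − 1790 = -730.
Change = -730 − 0 = -730.

Change in payoff: -730.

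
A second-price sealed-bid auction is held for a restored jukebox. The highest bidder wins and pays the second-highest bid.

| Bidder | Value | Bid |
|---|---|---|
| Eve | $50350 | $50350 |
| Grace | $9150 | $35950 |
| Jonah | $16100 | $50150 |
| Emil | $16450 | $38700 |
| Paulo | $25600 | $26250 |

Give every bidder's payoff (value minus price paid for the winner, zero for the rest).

Eve $200, Grace $0, Jonah $0, Emil $0, Paulo $0.

Sorted high to low: Eve $50350, then Jonah $50150, then Emil $38700, then Grace $35950, then Paulo $26250.
Eve has the top bid and wins; the price is the second-highest bid, $50150.
Eve's payoff = $50350 − $50150 = $200. All other bidders lose, so their payoff is 0.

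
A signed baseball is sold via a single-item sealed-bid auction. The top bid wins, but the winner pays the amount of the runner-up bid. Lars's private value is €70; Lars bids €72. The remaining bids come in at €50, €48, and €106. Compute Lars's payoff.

Highest competing bid: €106.
Lars's bid €72 is not the highest, so Lars loses, pays nothing, and earns zero payoff.

€0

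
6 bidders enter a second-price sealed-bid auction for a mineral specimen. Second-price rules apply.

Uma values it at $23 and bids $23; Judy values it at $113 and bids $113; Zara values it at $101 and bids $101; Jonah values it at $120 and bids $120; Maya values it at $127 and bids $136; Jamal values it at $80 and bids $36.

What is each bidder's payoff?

Uma $0, Judy $0, Zara $0, Jonah $0, Maya $7, Jamal $0.

Bids in descending order: Maya $136 > Jonah $120 > Judy $113 > Zara $101 > Jamal $36 > Uma $23.
Maya has the top bid and wins; the price is the second-highest bid, $120.
Maya's payoff = $127 − $120 = $7. All other bidders lose, so their payoff is 0.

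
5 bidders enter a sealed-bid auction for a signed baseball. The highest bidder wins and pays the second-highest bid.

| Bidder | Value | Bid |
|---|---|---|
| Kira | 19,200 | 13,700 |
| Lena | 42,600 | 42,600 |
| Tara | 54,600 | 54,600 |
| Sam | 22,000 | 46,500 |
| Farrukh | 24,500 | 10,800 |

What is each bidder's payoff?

Bids in descending order: Tara 54,600 > Sam 46,500 > Lena 42,600 > Kira 13,700 > Farrukh 10,800.
Tara has the top bid and wins; the price is the second-highest bid, 46,500.
Tara's payoff = 54,600 − 46,500 = 8,100. All other bidders lose, so their payoff is 0.

Kira 0, Lena 0, Tara 8,100, Sam 0, Farrukh 0.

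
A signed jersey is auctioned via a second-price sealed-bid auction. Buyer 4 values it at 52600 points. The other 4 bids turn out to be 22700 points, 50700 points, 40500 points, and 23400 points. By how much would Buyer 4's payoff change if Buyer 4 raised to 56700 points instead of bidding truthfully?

The highest competing bid is 50700 points.
Bidding truthfully at 52600 points: Buyer 4 has the top bid, wins, and pays the second-highest bid 50700 points. Payoff = 52600 points − 50700 points = 1900 points.
Bidding 56700 points: Buyer 4 has the top bid, wins, and pays the second-highest bid 50700 points. Payoff = 52600 points − 50700 points = 1900 points.
Change = 1900 points − 1900 points = 0 points.
The bid only affects whether you win, not the price — here both bids land on the same side of the top rival bid, so the deviation is payoff-neutral.

Payoff change: 0 points.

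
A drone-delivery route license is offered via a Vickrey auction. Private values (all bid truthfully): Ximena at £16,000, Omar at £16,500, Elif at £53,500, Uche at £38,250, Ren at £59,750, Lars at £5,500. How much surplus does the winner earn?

Winner's surplus: £6,250.

Sorted high to low: Ren £59,750, then Elif £53,500, then Uche £38,250, then Omar £16,500, then Ximena £16,000, then Lars £5,500.
Ren wins with the top bid and pays the second-highest, £53,500.
Surplus = £59,750 − £53,500 = £6,250.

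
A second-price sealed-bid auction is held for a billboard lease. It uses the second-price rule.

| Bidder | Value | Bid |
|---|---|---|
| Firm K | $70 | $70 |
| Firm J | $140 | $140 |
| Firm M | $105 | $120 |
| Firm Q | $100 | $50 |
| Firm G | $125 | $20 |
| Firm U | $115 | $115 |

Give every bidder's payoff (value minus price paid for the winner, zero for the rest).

Sorted high to low: Firm J $140; Firm M $120; Firm U $115; Firm K $70; Firm Q $50; Firm G $20.
Firm J has the top bid and wins; the price is the second-highest bid, $120.
Firm J's payoff = $140 − $120 = $20. All other bidders lose, so their payoff is 0.

Payoffs: Firm K $0, Firm J $20, Firm M $0, Firm Q $0, Firm G $0, Firm U $0.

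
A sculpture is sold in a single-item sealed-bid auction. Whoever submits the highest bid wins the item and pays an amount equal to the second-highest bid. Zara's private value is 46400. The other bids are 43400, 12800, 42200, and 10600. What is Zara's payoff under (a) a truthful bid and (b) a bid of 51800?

Truthful: 3000; alternative: 3000.

The highest competing bid is 43400.
Bidding truthfully at 46400: Zara has the top bid, wins, and pays the second-highest bid 43400. Payoff = 46400 − 43400 = 3000.
Bidding 51800: Zara has the top bid, wins, and pays the second-highest bid 43400. Payoff = 46400 − 43400 = 3000.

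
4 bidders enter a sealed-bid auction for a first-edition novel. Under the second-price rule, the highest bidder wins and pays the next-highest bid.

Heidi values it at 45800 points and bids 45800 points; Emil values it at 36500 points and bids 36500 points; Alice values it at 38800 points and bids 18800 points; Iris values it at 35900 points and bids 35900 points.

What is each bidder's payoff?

Ordered from highest: Heidi 45800 points; Emil 36500 points; Iris 35900 points; Alice 18800 points.
Heidi has the top bid and wins; the price is the second-highest bid, 36500 points.
Heidi's payoff = 45800 points − 36500 points = 9300 points. All other bidders lose, so their payoff is 0.

Payoffs: Heidi 9300 points, Emil 0 points, Alice 0 points, Iris 0 points.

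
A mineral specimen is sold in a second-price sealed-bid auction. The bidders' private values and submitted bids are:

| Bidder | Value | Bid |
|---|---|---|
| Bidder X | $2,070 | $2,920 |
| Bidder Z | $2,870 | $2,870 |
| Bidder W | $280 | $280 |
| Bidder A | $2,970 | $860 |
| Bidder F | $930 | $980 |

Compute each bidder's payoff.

Payoffs: Bidder X -$800, Bidder Z $0, Bidder W $0, Bidder A $0, Bidder F $0.

Bids in descending order: Bidder X $2,920, then Bidder Z $2,870, then Bidder F $980, then Bidder A $860, then Bidder W $280.
Bidder X has the top bid and wins; the price is the second-highest bid, $2,870.
Bidder X's payoff = $2,070 − $2,870 = -$800. All other bidders lose, so their payoff is 0.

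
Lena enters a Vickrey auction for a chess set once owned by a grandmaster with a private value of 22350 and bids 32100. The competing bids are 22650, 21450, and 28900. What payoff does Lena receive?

Highest competing bid: 28900.
Lena's bid 32100 is the highest overall, so Lena wins and pays the second-highest bid, 28900.
Payoff = value − price = 22350 − 28900 = -6550.

Lena's payoff: -6550.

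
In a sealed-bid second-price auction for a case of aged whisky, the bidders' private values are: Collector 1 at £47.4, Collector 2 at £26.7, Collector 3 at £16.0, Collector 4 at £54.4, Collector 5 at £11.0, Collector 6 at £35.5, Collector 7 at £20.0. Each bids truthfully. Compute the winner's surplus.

Winner's surplus: £7.0.

Sorted high to low: Collector 4 £54.4, then Collector 1 £47.4, then Collector 6 £35.5, then Collector 2 £26.7, then Collector 7 £20.0, then Collector 3 £16.0, then Collector 5 £11.0.
Collector 4 wins with the top bid and pays the second-highest, £47.4.
Surplus = £54.4 − £47.4 = £7.0.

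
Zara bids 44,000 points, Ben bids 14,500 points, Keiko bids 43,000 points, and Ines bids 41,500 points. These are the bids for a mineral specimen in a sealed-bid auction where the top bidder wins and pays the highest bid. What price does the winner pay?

The winner pays 44,000 points.

Bids in descending order: Zara 44,000 points; Keiko 43,000 points; Ines 41,500 points; Ben 14,500 points.
Zara is the highest bidder, so Zara wins.
Under the first-price rule, the price is the highest bid: 44,000 points.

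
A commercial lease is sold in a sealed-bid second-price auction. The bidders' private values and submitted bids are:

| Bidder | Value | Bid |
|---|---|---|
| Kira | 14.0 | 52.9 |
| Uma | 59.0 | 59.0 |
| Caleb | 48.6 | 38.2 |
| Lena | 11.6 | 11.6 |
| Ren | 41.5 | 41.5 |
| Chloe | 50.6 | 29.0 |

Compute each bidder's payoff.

Kira 0.0, Uma 6.1, Caleb 0.0, Lena 0.0, Ren 0.0, Chloe 0.0.

Ranking the bids: Uma 59.0, then Kira 52.9, then Ren 41.5, then Caleb 38.2, then Chloe 29.0, then Lena 11.6.
Uma has the top bid and wins; the price is the second-highest bid, 52.9.
Uma's payoff = 59.0 − 52.9 = 6.1. All other bidders lose, so their payoff is 0.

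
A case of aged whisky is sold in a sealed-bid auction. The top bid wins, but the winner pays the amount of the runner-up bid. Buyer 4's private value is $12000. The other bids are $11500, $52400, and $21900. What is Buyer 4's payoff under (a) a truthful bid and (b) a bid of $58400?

(a) $0  (b) -$40400

The highest competing bid is $52400.
Bidding truthfully at $12000: the top bid is $52400 (a rival), so Buyer 4 loses. Payoff = $0.
Bidding $58400: Buyer 4 has the top bid, wins, and pays the second-highest bid $52400. Payoff = $12000 − $52400 = -$40400.
Deviating from a truthful bid can only lose payoff in a second-price auction — never gain.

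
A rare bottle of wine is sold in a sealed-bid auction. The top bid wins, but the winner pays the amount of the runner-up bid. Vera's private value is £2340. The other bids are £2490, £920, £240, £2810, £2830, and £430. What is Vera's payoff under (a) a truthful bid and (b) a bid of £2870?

Truthful: £0; alternative: -£490.

The highest competing bid is £2830.
Bidding truthfully at £2340: the top bid is £2830 (a rival), so Vera loses. Payoff = £0.
Bidding £2870: Vera has the top bid, wins, and pays the second-highest bid £2830. Payoff = £2340 − £2830 = -£490.
Deviating from a truthful bid can only lose payoff in a second-price auction — never gain.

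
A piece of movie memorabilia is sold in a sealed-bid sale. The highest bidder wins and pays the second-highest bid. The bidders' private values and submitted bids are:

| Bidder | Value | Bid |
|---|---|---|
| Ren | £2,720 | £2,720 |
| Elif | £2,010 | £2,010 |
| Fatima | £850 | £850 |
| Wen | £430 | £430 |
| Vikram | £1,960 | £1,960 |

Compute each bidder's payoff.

Bids in descending order: Ren £2,720 > Elif £2,010 > Vikram £1,960 > Fatima £850 > Wen £430.
Ren has the top bid and wins; the price is the second-highest bid, £2,010.
Ren's payoff = £2,720 − £2,010 = £710. All other bidders lose, so their payoff is 0.

Payoffs: Ren £710, Elif £0, Fatima £0, Wen £0, Vikram £0.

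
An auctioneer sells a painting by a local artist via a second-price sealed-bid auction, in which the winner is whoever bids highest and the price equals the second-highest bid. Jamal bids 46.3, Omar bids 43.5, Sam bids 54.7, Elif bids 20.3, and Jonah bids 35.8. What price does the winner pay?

The winner pays 46.3.

Bids in descending order: Sam 54.7; Jamal 46.3; Omar 43.5; Jonah 35.8; Elif 20.3.
Sam is the highest bidder, so Sam wins.
Under the second-price rule, the price is the second-highest bid: 46.3.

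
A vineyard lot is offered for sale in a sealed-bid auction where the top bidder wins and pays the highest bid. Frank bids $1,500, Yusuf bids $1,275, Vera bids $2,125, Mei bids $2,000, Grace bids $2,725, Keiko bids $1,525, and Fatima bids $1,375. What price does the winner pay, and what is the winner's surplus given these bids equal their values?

Bids in descending order: Grace $2,725; Vera $2,125; Mei $2,000; Keiko $1,525; Frank $1,500; Fatima $1,375; Yusuf $1,275.
Grace is the highest bidder, so Grace wins.
Under the first-price rule, the price is the highest bid: $2,725.
Surplus = $2,725 − $2,725 = $0.

The winner pays $2,725 for a surplus of $0.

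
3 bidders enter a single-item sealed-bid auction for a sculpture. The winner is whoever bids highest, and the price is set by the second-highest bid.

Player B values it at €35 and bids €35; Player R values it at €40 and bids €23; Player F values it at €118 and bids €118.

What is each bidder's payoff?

Player B €0, Player R €0, Player F €83.

Bids in descending order: Player F €118; Player B €35; Player R €23.
Player F has the top bid and wins; the price is the second-highest bid, €35.
Player F's payoff = €118 − €35 = €83. All other bidders lose, so their payoff is 0.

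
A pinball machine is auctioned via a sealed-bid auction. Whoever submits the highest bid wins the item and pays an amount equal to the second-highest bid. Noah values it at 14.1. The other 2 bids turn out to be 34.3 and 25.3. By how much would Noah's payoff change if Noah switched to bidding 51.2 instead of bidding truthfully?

The highest competing bid is 34.3.
Bidding truthfully at 14.1: the top bid is 34.3 (a rival), so Noah loses. Payoff = 0.0.
Bidding 51.2: Noah has the top bid, wins, and pays the second-highest bid 34.3. Payoff = 14.1 − 34.3 = -20.2.
Change = -20.2 − 0.0 = -20.2.
This is the dominant-strategy logic: truthful bidding weakly beats any alternative.

-20.2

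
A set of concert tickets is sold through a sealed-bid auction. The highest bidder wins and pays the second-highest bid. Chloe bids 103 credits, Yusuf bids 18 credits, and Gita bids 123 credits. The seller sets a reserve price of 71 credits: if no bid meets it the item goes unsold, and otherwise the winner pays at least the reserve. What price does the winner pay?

Bids in descending order: Gita 123 credits; Chloe 103 credits; Yusuf 18 credits.
Gita has the highest bid, so Gita wins.
The second-highest bid is 103 credits, which exceeds the reserve, so that sets the price.

Price paid: 103 credits.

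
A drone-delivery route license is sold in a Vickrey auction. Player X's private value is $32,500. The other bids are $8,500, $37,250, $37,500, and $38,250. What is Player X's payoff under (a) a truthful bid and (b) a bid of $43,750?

(a) $0  (b) -$5,750

The highest competing bid is $38,250.
Bidding truthfully at $32,500: the top bid is $38,250 (a rival), so Player X loses. Payoff = $0.
Bidding $43,750: Player X has the top bid, wins, and pays the second-highest bid $38,250. Payoff = $32,500 − $38,250 = -$5,750.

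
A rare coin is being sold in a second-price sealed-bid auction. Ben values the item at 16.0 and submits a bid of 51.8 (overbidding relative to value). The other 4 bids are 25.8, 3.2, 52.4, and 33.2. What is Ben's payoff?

Ben's payoff: 0.0.

Highest competing bid: 52.4.
Ben's bid 51.8 is not the highest, so Ben loses, pays nothing, and earns zero payoff.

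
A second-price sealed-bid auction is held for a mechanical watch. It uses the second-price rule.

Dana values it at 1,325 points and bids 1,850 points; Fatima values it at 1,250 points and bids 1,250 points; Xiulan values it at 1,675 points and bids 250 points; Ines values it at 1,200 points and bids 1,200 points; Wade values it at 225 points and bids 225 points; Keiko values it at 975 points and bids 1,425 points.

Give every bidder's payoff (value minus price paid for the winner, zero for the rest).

Bids in descending order: Dana 1,850 points > Keiko 1,425 points > Fatima 1,250 points > Ines 1,200 points > Xiulan 250 points > Wade 225 points.
Dana has the top bid and wins; the price is the second-highest bid, 1,425 points.
Dana's payoff = 1,325 points − 1,425 points = -100 points. All other bidders lose, so their payoff is 0.

Dana -100 points, Fatima 0 points, Xiulan 0 points, Ines 0 points, Wade 0 points, Keiko 0 points.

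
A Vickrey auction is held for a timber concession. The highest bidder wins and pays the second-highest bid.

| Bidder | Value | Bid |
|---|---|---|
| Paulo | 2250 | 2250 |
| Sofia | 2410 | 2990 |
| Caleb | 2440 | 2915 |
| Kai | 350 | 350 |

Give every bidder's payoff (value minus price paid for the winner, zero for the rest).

Paulo 0, Sofia -505, Caleb 0, Kai 0.

Sorted high to low: Sofia 2990, then Caleb 2915, then Paulo 2250, then Kai 350.
Sofia has the top bid and wins; the price is the second-highest bid, 2915.
Sofia's payoff = 2410 − 2915 = -505. All other bidders lose, so their payoff is 0.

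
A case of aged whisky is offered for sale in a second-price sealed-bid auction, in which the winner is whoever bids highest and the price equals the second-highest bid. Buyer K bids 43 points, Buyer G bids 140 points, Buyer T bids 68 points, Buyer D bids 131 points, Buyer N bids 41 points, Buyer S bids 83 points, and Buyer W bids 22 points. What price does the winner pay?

Sorted high to low: Buyer G 140 points > Buyer D 131 points > Buyer S 83 points > Buyer T 68 points > Buyer K 43 points > Buyer N 41 points > Buyer W 22 points.
Buyer G is the highest bidder, so Buyer G wins.
Under the second-price rule, the price is the second-highest bid: 131 points.

The winner pays 131 points.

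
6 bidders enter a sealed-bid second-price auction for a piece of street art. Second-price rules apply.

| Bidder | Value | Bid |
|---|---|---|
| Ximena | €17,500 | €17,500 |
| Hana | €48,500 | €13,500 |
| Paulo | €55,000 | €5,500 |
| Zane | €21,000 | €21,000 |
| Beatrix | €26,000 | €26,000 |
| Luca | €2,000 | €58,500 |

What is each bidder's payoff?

Sorted high to low: Luca €58,500 > Beatrix €26,000 > Zane €21,000 > Ximena €17,500 > Hana €13,500 > Paulo €5,500.
Luca has the top bid and wins; the price is the second-highest bid, €26,000.
Luca's payoff = €2,000 − €26,000 = -€24,000. All other bidders lose, so their payoff is 0.

Payoffs: Ximena €0, Hana €0, Paulo €0, Zane €0, Beatrix €0, Luca -€24,000.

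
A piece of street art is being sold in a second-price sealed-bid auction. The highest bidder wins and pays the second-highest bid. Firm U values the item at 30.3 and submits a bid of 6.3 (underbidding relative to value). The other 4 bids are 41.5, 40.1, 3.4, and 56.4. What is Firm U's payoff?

0.0

Highest competing bid: 56.4.
Firm U's bid 6.3 is not the highest, so Firm U loses, pays nothing, and earns zero payoff.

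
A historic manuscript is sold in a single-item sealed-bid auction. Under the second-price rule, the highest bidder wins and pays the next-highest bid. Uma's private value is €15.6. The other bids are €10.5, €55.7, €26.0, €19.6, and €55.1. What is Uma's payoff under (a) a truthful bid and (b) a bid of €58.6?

The highest competing bid is €55.7.
Bidding truthfully at €15.6: the top bid is €55.7 (a rival), so Uma loses. Payoff = €0.0.
Bidding €58.6: Uma has the top bid, wins, and pays the second-highest bid €55.7. Payoff = €15.6 − €55.7 = -€40.1.
Deviating from a truthful bid can only lose payoff in a second-price auction — never gain.

(a) €0.0  (b) -€40.1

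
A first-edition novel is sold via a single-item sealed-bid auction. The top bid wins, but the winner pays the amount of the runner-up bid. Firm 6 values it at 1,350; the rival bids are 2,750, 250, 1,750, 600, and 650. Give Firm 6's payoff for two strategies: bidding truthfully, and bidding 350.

Truthful: 0; alternative: 0.

The highest competing bid is 2,750.
Bidding truthfully at 1,350: the top bid is 2,750 (a rival), so Firm 6 loses. Payoff = 0.
Bidding 350: the top bid is 2,750 (a rival), so Firm 6 loses. Payoff = 0.
The bid only affects whether you win, not the price — here both bids land on the same side of the top rival bid, so the deviation is payoff-neutral.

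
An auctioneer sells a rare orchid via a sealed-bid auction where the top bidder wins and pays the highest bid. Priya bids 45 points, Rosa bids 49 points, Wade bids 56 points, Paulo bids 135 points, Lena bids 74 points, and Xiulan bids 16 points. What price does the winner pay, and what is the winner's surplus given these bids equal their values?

Price 135 points; surplus 0 points.

Sorted high to low: Paulo 135 points, then Lena 74 points, then Wade 56 points, then Rosa 49 points, then Priya 45 points, then Xiulan 16 points.
Paulo is the highest bidder, so Paulo wins.
Under the first-price rule, the price is the highest bid: 135 points.
Surplus = 135 points − 135 points = 0 points.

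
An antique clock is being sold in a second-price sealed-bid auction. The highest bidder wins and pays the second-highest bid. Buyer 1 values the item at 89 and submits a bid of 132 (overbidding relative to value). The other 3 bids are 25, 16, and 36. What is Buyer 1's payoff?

53

Highest competing bid: 36.
Buyer 1's bid 132 is the highest overall, so Buyer 1 wins and pays the second-highest bid, 36.
Payoff = value − price = 89 − 36 = 53.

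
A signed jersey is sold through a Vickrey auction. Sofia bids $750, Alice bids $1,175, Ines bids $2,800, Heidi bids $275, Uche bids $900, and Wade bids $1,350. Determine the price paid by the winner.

Bids in descending order: Ines $2,800 > Wade $1,350 > Alice $1,175 > Uche $900 > Sofia $750 > Heidi $275.
Ines has the highest bid, so Ines wins.
The second-highest bid is $1,350, so that is what Ines pays.

Price paid: $1,350.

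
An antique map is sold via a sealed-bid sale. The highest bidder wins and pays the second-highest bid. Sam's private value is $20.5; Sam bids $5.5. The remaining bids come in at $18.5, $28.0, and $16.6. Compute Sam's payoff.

$0.0

Highest competing bid: $28.0.
Sam's bid $5.5 is not the highest, so Sam loses, pays nothing, and earns zero payoff.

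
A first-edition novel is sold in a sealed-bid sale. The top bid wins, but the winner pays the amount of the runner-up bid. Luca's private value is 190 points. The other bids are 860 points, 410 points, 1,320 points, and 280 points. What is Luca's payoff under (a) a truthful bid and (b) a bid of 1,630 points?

(a) 0 points  (b) -1,130 points

The highest competing bid is 1,320 points.
Bidding truthfully at 190 points: the top bid is 1,320 points (a rival), so Luca loses. Payoff = 0 points.
Bidding 1,630 points: Luca has the top bid, wins, and pays the second-highest bid 1,320 points. Payoff = 190 points − 1,320 points = -1,130 points.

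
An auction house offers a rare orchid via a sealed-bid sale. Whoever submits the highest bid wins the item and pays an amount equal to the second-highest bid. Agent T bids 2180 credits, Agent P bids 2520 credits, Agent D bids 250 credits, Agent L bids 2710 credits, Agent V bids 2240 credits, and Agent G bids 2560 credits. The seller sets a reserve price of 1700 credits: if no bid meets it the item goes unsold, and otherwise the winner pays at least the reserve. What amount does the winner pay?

2560 credits

Bids in descending order: Agent L 2710 credits, then Agent G 2560 credits, then Agent P 2520 credits, then Agent V 2240 credits, then Agent T 2180 credits, then Agent D 250 credits.
Agent L has the highest bid, so Agent L wins.
The second-highest bid is 2560 credits, which exceeds the reserve, so that sets the price.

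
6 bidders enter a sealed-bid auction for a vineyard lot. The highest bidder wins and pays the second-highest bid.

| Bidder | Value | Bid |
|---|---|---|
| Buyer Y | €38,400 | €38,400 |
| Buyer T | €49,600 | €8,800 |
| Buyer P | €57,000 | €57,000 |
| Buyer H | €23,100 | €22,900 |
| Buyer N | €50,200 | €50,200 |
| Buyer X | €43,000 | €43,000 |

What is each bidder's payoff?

Payoffs: Buyer Y €0, Buyer T €0, Buyer P €6,800, Buyer H €0, Buyer N €0, Buyer X €0.

Ranking the bids: Buyer P €57,000 > Buyer N €50,200 > Buyer X €43,000 > Buyer Y €38,400 > Buyer H €22,900 > Buyer T €8,800.
Buyer P has the top bid and wins; the price is the second-highest bid, €50,200.
Buyer P's payoff = €57,000 − €50,200 = €6,800. All other bidders lose, so their payoff is 0.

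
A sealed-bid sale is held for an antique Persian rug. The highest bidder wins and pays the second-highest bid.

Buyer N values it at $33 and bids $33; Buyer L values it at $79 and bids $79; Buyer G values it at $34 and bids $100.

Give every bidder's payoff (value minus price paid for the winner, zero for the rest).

Buyer N $0, Buyer L $0, Buyer G -$45.

Bids in descending order: Buyer G $100; Buyer L $79; Buyer N $33.
Buyer G has the top bid and wins; the price is the second-highest bid, $79.
Buyer G's payoff = $34 − $79 = -$45. All other bidders lose, so their payoff is 0.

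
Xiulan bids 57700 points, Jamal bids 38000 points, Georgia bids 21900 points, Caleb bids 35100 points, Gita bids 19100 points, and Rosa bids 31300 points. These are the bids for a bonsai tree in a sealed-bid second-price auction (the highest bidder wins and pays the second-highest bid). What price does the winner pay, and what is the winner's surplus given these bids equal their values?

Price 38000 points; surplus 19700 points.

Sorted high to low: Xiulan 57700 points; Jamal 38000 points; Caleb 35100 points; Rosa 31300 points; Georgia 21900 points; Gita 19100 points.
Xiulan is the highest bidder, so Xiulan wins.
Under the second-price rule, the price is the second-highest bid: 38000 points.
Surplus = 57700 points − 38000 points = 19700 points.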